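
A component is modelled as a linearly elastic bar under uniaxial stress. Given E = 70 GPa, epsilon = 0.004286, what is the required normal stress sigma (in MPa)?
Model: a linearly elastic bar under uniaxial stress, so epsilon = sigma / E.
Solve for sigma: sigma = epsilon·E.
Convert to SI units:
  E = 70 GPa = 7 × 10¹⁰ Pa
Substitute:
  sigma = 0.004286 × (7 × 10¹⁰)
  sigma = 3 × 10⁸ Pa
Convert: sigma = 3 × 10⁸ Pa = 300 MPa
Final answer: sigma = 300 MPa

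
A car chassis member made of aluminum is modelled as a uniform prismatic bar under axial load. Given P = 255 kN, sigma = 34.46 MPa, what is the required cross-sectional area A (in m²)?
Model: a uniform prismatic bar under axial load, so sigma = P / A.
Solve for A: A = P / sigma.
Convert to SI units:
  P = 255 kN = 255000 N
  sigma = 34.46 MPa = 3.446 × 10⁷ Pa
Substitute:
  A = 255000 / (3.446 × 10⁷)
  A = 0.0074 m²
Final answer: A = 0.0074 m²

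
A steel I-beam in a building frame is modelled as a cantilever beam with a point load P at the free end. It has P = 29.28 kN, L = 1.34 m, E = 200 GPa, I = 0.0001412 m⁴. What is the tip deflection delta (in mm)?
Model: a cantilever beam with a point load P at the free end, so delta = (P·L^3) / (3·E·I).
Convert to SI units:
  P = 29.28 kN = 29280 N
  E = 200 GPa = 2 × 10¹¹ Pa
Substitute:
  delta = (29280 × 1.34^3) / (3 × (2 × 10¹¹) × 0.0001412)
  delta = 0.0008316 m
Convert: delta = 0.0008316 m = 0.8316 mm
Final answer: delta = 0.8316 mm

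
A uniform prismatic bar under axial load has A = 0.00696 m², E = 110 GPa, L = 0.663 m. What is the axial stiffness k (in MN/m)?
Model: a uniform prismatic bar under axial load, so k = (A·E) / L.
Convert to SI units:
  E = 110 GPa = 1.1 × 10¹¹ Pa
Substitute:
  k = (0.00696 × (1.1 × 10¹¹)) / 0.663
  k = 1.155 × 10⁹ N/m
Convert: k = 1.155 × 10⁹ N/m = 1155 MN/m
Final answer: k = 1155 MN/m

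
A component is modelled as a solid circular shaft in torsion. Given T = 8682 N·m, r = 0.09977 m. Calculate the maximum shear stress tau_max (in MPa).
Model: a solid circular shaft in torsion, so tau_max = (2·T) / (π·r^3).
Substitute:
  tau_max = (2 × 8682) / (π × 0.09977^3)
  tau_max = 5.565 × 10⁶ Pa
Convert: tau_max = 5.565 × 10⁶ Pa = 5.565 MPa
Final answer: tau_max = 5.565 MPa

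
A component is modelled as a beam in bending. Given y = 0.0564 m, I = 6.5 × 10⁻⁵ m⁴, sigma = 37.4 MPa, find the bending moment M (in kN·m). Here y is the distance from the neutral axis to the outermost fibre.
Model: a beam in bending, so sigma = (M·y) / I.
Solve for M: M = (sigma·I) / y.
Convert to SI units:
  sigma = 37.4 MPa = 3.74 × 10⁷ Pa
Substitute:
  M = ((3.74 × 10⁷) × (6.5 × 10⁻⁵)) / 0.0564
  M = 43100 N·m
Convert: M = 43100 N·m = 43.1 kN·m
Final answer: M = 43.1 kN·m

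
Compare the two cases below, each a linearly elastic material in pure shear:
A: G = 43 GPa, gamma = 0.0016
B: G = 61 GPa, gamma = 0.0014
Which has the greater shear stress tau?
Model: a linearly elastic material in pure shear, so tau = G·gamma (SI units).
  A: tau = (4.3 × 10¹⁰) × 0.0016 = 6.88 × 10⁷ Pa = 68.8 MPa
  B: tau = (6.1 × 10¹⁰) × 0.0014 = 8.54 × 10⁷ Pa = 85.4 MPa
85.4 MPa > 68.8 MPa, so B is larger.
Final answer: B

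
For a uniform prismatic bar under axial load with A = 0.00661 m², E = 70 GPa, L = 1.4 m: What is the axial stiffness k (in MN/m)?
Model: a uniform prismatic bar under axial load, so k = (A·E) / L.
Convert to SI units:
  E = 70 GPa = 7 × 10¹⁰ Pa
Substitute:
  k = (0.00661 × (7 × 10¹⁰)) / 1.4
  k = 3.305 × 10⁸ N/m
Convert: k = 3.305 × 10⁸ N/m = 330.5 MN/m
Final answer: k = 330.5 MN/m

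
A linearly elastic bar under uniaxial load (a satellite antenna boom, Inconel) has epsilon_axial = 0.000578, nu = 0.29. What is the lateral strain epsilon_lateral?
Model: a linearly elastic bar under uniaxial load, so epsilon_lateral = -nu·epsilon_axial.
Substitute:
  epsilon_lateral = -(0.29 × 0.000578)
  epsilon_lateral = -0.0001676
Final answer: epsilon_lateral = -0.0001676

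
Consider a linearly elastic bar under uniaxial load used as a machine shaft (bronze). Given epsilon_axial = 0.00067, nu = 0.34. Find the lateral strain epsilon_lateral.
Model: a linearly elastic bar under uniaxial load, so epsilon_lateral = -nu·epsilon_axial.
Substitute:
  epsilon_lateral = -(0.34 × 0.00067)
  epsilon_lateral = -0.0002278
Final answer: epsilon_lateral = -0.0002278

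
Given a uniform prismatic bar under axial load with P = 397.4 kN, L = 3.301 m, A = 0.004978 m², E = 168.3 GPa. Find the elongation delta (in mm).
Model: a uniform prismatic bar under axial load, so delta = (P·L) / (A·E).
Convert to SI units:
  P = 397.4 kN = 397400 N
  E = 168.3 GPa = 1.683 × 10¹¹ Pa
Substitute:
  delta = (397400 × 3.301) / (0.004978 × (1.683 × 10¹¹))
  delta = 0.001566 m
Convert: delta = 0.001566 m = 1.566 mm
Final answer: delta = 1.566 mm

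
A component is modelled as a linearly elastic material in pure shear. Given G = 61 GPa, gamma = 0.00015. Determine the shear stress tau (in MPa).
Model: a linearly elastic material in pure shear, so tau = G·gamma.
Convert to SI units:
  G = 61 GPa = 6.1 × 10¹⁰ Pa
Substitute:
  tau = (6.1 × 10¹⁰) × 0.00015
  tau = 9.15 × 10⁶ Pa
Convert: tau = 9.15 × 10⁶ Pa = 9.15 MPa
Final answer: tau = 9.15 MPa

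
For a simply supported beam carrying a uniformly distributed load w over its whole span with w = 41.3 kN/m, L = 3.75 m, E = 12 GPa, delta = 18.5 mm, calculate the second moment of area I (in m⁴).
Model: a simply supported beam carrying a uniformly distributed load w over its whole span, so delta = (5·w·L^4) / (384·E·I).
Solve for I: I = (5·w·L^4) / (384·delta·E).
Convert to SI units:
  w = 41.3 kN/m = 41300 N/m
  E = 12 GPa = 1.2 × 10¹⁰ Pa
  delta = 18.5 mm = 0.0185 m
Substitute:
  I = (5 × 41300 × 3.75^4) / (384 × 0.0185 × (1.2 × 10¹⁰))
  I = 0.000479 m⁴
Final answer: I = 0.000479 m⁴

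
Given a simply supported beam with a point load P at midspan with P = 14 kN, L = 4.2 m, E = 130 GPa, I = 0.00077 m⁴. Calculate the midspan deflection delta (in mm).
Model: a simply supported beam with a point load P at midspan, so delta = (P·L^3) / (48·E·I).
Convert to SI units:
  P = 14 kN = 14000 N
  E = 130 GPa = 1.3 × 10¹¹ Pa
Substitute:
  delta = (14000 × 4.2^3) / (48 × (1.3 × 10¹¹) × 0.00077)
  delta = 0.0002159 m
Convert: delta = 0.0002159 m = 0.2159 mm
Final answer: delta = 0.2159 mm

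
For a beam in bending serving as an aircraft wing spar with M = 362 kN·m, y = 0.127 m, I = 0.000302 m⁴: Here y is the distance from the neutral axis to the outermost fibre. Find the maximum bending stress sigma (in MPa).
Model: a beam in bending, so sigma = (M·y) / I.
Convert to SI units:
  M = 362 kN·m = 362000 N·m
Substitute:
  sigma = (362000 × 0.127) / 0.000302
  sigma = 1.522 × 10⁸ Pa
Convert: sigma = 1.522 × 10⁸ Pa = 152.2 MPa
Final answer: sigma = 152.2 MPa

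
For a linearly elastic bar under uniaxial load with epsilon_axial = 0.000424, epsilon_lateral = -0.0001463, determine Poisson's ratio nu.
Model: a linearly elastic bar under uniaxial load, so epsilon_lateral = -nu·epsilon_axial.
Solve for nu: nu = -epsilon_lateral / epsilon_axial.
Substitute:
  nu = -(-0.0001463) / 0.000424
  nu = 0.345
Final answer: nu = 0.345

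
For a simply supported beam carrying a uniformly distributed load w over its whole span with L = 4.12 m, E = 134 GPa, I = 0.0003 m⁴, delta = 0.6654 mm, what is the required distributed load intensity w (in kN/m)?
Model: a simply supported beam carrying a uniformly distributed load w over its whole span, so delta = (5·w·L^4) / (384·E·I).
Solve for w: w = (384·delta·E·I) / (5·L^4).
Convert to SI units:
  E = 134 GPa = 1.34 × 10¹¹ Pa
  delta = 0.6654 mm = 0.0006654 m
Substitute:
  w = (384 × 0.0006654 × (1.34 × 10¹¹) × 0.0003) / (5 × 4.12^4)
  w = 7130 N/m
Convert: w = 7130 N/m = 7.13 kN/m
Final answer: w = 7.13 kN/m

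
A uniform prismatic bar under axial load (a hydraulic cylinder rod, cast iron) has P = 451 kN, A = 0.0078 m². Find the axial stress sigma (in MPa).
Model: a uniform prismatic bar under axial load, so sigma = P / A.
Convert to SI units:
  P = 451 kN = 451000 N
Substitute:
  sigma = 451000 / 0.0078
  sigma = 5.782 × 10⁷ Pa
Convert: sigma = 5.782 × 10⁷ Pa = 57.82 MPa
Final answer: sigma = 57.82 MPa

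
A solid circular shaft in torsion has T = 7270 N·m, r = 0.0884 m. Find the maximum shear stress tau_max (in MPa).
Model: a solid circular shaft in torsion, so tau_max = (2·T) / (π·r^3).
Substitute:
  tau_max = (2 × 7270) / (π × 0.0884^3)
  tau_max = 6.7 × 10⁶ Pa
Convert: tau_max = 6.7 × 10⁶ Pa = 6.7 MPa
Final answer: tau_max = 6.7 MPa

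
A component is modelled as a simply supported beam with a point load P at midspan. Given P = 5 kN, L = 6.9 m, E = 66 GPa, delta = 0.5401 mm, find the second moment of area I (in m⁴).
Model: a simply supported beam with a point load P at midspan, so delta = (P·L^3) / (48·E·I).
Solve for I: I = (P·L^3) / (48·delta·E).
Convert to SI units:
  P = 5 kN = 5000 N
  E = 66 GPa = 6.6 × 10¹⁰ Pa
  delta = 0.5401 mm = 0.0005401 m
Substitute:
  I = (5000 × 6.9^3) / (48 × 0.0005401 × (6.6 × 10¹⁰))
  I = 0.00096 m⁴
Final answer: I = 0.00096 m⁴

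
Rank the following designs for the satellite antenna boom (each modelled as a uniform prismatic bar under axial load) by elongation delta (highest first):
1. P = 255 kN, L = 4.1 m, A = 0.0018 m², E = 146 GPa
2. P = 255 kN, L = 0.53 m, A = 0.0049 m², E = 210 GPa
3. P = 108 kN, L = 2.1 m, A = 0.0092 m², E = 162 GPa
Model: a uniform prismatic bar under axial load, so delta = (P·L) / (A·E) (SI units).
  Case 1: delta = (255000 × 4.1) / (0.0018 × (1.46 × 10¹¹)) = 0.003978 m = 3.978 mm
  Case 2: delta = (255000 × 0.53) / (0.0049 × (2.1 × 10¹¹)) = 0.0001313 m = 0.1313 mm
  Case 3: delta = (108000 × 2.1) / (0.0092 × (1.62 × 10¹¹)) = 0.0001522 m = 0.1522 mm
Ordering: 3.978 mm (case 1) > 0.1522 mm (case 3) > 0.1313 mm (case 2)
Final answer: 1, 3, 2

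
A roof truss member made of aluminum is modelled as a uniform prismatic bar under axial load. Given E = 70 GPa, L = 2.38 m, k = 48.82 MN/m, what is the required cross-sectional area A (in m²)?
Model: a uniform prismatic bar under axial load, so k = (A·E) / L.
Solve for A: A = (k·L) / E.
Convert to SI units:
  E = 70 GPa = 7 × 10¹⁰ Pa
  k = 48.82 MN/m = 4.882 × 10⁷ N/m
Substitute:
  A = ((4.882 × 10⁷) × 2.38) / (7 × 10¹⁰)
  A = 0.00166 m²
Final answer: A = 0.00166 m²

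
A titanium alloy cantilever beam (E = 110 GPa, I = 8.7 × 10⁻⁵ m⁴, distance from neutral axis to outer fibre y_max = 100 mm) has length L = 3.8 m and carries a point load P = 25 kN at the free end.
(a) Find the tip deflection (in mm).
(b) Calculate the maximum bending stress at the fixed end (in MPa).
(a) Tip deflection of a cantilever with an end point load: δ = P·L^3 / (3·E·I). Convert P = 25 kN = 25000 N, E = 110 GPa = 1.1 × 10¹¹ Pa.
  δ = (25000 × 3.8^3) / (3 × (1.1 × 10¹¹) × (8.7 × 10⁻⁵)) = 0.04778 m = 47.78 mm
(b) Maximum bending moment at the fixed end: M = P·L = 25000 × 3.8 = 95000 N·m. Convert y_max = 100 mm = 0.1 m.
  σ = M·y_max / I = (95000 × 0.1) / (8.7 × 10⁻⁵) = 1.092 × 10⁸ Pa = 109.2 MPa
Final answer: (a) δ = 47.78 mm, (b) σ = 109.2 MPa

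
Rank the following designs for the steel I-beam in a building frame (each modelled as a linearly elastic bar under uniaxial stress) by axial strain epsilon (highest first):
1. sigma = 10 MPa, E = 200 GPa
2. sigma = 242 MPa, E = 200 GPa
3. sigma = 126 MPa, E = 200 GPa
Model: a linearly elastic bar under uniaxial stress, so epsilon = sigma / E (SI units).
  Case 1: epsilon = (1 × 10⁷) / (2 × 10¹¹) = 5 × 10⁻⁵
  Case 2: epsilon = (2.42 × 10⁸) / (2 × 10¹¹) = 0.00121
  Case 3: epsilon = (1.26 × 10⁸) / (2 × 10¹¹) = 0.00063
Ordering: 0.00121 (case 2) > 0.00063 (case 3) > 5 × 10⁻⁵ (case 1)
Final answer: 2, 3, 1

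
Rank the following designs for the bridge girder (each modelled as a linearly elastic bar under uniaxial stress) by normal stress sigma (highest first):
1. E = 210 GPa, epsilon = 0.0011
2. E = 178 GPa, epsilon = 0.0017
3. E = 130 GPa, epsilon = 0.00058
Model: a linearly elastic bar under uniaxial stress, so sigma = E·epsilon (SI units).
  Case 1: sigma = (2.1 × 10¹¹) × 0.0011 = 2.31 × 10⁸ Pa = 231 MPa
  Case 2: sigma = (1.78 × 10¹¹) × 0.0017 = 3.026 × 10⁸ Pa = 302.6 MPa
  Case 3: sigma = (1.3 × 10¹¹) × 0.00058 = 7.54 × 10⁷ Pa = 75.4 MPa
Ordering: 302.6 MPa (case 2) > 231 MPa (case 1) > 75.4 MPa (case 3)
Final answer: 2, 1, 3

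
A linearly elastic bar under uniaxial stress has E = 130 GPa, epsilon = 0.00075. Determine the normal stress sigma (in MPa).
Model: a linearly elastic bar under uniaxial stress, so sigma = E·epsilon.
Convert to SI units:
  E = 130 GPa = 1.3 × 10¹¹ Pa
Substitute:
  sigma = (1.3 × 10¹¹) × 0.00075
  sigma = 9.75 × 10⁷ Pa
Convert: sigma = 9.75 × 10⁷ Pa = 97.5 MPa
Final answer: sigma = 97.5 MPa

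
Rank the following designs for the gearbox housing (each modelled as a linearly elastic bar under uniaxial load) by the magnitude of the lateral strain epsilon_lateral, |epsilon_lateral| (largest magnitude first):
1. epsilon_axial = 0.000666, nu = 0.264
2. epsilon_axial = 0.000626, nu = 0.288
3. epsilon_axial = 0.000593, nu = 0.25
Model: a linearly elastic bar under uniaxial load, so epsilon_lateral = -nu·epsilon_axial (SI units).
  Case 1: epsilon_lateral = -(0.264 × 0.000666) = -0.0001758
  Case 2: epsilon_lateral = -(0.288 × 0.000626) = -0.0001803
  Case 3: epsilon_lateral = -(0.25 × 0.000593) = -0.0001482
Ordering by |epsilon_lateral|: 0.0001803 (case 2) > 0.0001758 (case 1) > 0.0001482 (case 3)
Final answer: 2, 1, 3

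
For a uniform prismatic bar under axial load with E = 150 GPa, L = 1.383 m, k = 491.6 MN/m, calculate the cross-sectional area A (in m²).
Model: a uniform prismatic bar under axial load, so k = (A·E) / L.
Solve for A: A = (k·L) / E.
Convert to SI units:
  E = 150 GPa = 1.5 × 10¹¹ Pa
  k = 491.6 MN/m = 4.916 × 10⁸ N/m
Substitute:
  A = ((4.916 × 10⁸) × 1.383) / (1.5 × 10¹¹)
  A = 0.004533 m²
Final answer: A = 0.004533 m²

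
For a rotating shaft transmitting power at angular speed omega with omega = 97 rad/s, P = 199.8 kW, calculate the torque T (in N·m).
Model: a rotating shaft transmitting power at angular speed omega, so P = T·omega.
Solve for T: T = P / omega.
Convert to SI units:
  P = 199.8 kW = 199800 W
Substitute:
  T = 199800 / 97
  T = 2060 N·m
Final answer: T = 2060 N·m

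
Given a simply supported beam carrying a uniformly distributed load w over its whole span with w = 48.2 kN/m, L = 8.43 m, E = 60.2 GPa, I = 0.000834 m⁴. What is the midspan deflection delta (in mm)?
Model: a simply supported beam carrying a uniformly distributed load w over its whole span, so delta = (5·w·L^4) / (384·E·I).
Convert to SI units:
  w = 48.2 kN/m = 48200 N/m
  E = 60.2 GPa = 6.02 × 10¹⁰ Pa
Substitute:
  delta = (5 × 48200 × 8.43^4) / (384 × (6.02 × 10¹⁰) × 0.000834)
  delta = 0.06313 m
Convert: delta = 0.06313 m = 63.13 mm
Final answer: delta = 63.13 mm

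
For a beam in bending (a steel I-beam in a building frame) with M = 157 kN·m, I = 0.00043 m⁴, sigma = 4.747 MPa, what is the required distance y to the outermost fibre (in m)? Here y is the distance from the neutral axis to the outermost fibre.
Model: a beam in bending, so sigma = (M·y) / I.
Solve for y: y = (sigma·I) / M.
Convert to SI units:
  M = 157 kN·m = 157000 N·m
  sigma = 4.747 MPa = 4.747 × 10⁶ Pa
Substitute:
  y = ((4.747 × 10⁶) × 0.00043) / 157000
  y = 0.013 m
Final answer: y = 0.013 m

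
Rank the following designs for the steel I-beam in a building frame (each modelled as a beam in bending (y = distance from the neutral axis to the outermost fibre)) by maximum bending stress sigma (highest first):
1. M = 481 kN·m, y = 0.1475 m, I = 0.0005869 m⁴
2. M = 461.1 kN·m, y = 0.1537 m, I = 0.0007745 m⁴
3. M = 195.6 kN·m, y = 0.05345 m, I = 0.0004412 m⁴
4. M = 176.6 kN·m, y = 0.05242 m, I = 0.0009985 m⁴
Model: a beam in bending (y = distance from the neutral axis to the outermost fibre), so sigma = (M·y) / I (SI units).
  Case 1: sigma = (481000 × 0.1475) / 0.0005869 = 1.209 × 10⁸ Pa = 120.9 MPa
  Case 2: sigma = (461100 × 0.1537) / 0.0007745 = 9.151 × 10⁷ Pa = 91.51 MPa
  Case 3: sigma = (195600 × 0.05345) / 0.0004412 = 2.37 × 10⁷ Pa = 23.7 MPa
  Case 4: sigma = (176600 × 0.05242) / 0.0009985 = 9.271 × 10⁶ Pa = 9.271 MPa
Ordering: 120.9 MPa (case 1) > 91.51 MPa (case 2) > 23.7 MPa (case 3) > 9.271 MPa (case 4)
Final answer: 1, 2, 3, 4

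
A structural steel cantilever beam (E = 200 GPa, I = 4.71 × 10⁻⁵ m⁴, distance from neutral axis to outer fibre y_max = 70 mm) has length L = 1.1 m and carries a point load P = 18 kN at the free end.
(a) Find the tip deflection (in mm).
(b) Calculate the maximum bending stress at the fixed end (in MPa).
(a) Tip deflection of a cantilever with an end point load: δ = P·L^3 / (3·E·I). Convert P = 18 kN = 18000 N, E = 200 GPa = 2 × 10¹¹ Pa.
  δ = (18000 × 1.1^3) / (3 × (2 × 10¹¹) × (4.71 × 10⁻⁵)) = 0.0008478 m = 0.8478 mm
(b) Maximum bending moment at the fixed end: M = P·L = 18000 × 1.1 = 19800 N·m. Convert y_max = 70 mm = 0.07 m.
  σ = M·y_max / I = (19800 × 0.07) / (4.71 × 10⁻⁵) = 2.943 × 10⁷ Pa = 29.43 MPa
Final answer: (a) δ = 0.8478 mm, (b) σ = 29.43 MPa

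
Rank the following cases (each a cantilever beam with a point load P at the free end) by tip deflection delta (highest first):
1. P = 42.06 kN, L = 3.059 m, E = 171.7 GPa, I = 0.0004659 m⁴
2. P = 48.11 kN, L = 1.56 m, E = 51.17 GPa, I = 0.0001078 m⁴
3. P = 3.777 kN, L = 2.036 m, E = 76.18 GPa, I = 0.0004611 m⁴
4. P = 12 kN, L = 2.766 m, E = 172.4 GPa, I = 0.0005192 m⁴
Model: a cantilever beam with a point load P at the free end, so delta = (P·L^3) / (3·E·I) (SI units).
  Case 1: delta = (42060 × 3.059^3) / (3 × (1.717 × 10¹¹) × 0.0004659) = 0.005017 m = 5.017 mm
  Case 2: delta = (48110 × 1.56^3) / (3 × (5.117 × 10¹⁰) × 0.0001078) = 0.01104 m = 11.04 mm
  Case 3: delta = (3777 × 2.036^3) / (3 × (7.618 × 10¹⁰) × 0.0004611) = 0.0003025 m = 0.3025 mm
  Case 4: delta = (12000 × 2.766^3) / (3 × (1.724 × 10¹¹) × 0.0005192) = 0.0009457 m = 0.9457 mm
Ordering: 11.04 mm (case 2) > 5.017 mm (case 1) > 0.9457 mm (case 4) > 0.3025 mm (case 3)
Final answer: 2, 1, 4, 3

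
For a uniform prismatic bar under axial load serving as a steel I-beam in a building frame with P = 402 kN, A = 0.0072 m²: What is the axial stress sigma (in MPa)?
Model: a uniform prismatic bar under axial load, so sigma = P / A.
Convert to SI units:
  P = 402 kN = 402000 N
Substitute:
  sigma = 402000 / 0.0072
  sigma = 5.583 × 10⁷ Pa
Convert: sigma = 5.583 × 10⁷ Pa = 55.83 MPa
Final answer: sigma = 55.83 MPa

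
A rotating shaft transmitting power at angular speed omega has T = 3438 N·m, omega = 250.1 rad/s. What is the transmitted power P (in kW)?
Model: a rotating shaft transmitting power at angular speed omega, so P = T·omega.
Substitute:
  P = 3438 × 250.1
  P = 859800 W
Convert: P = 859800 W = 859.8 kW
Final answer: P = 859.8 kW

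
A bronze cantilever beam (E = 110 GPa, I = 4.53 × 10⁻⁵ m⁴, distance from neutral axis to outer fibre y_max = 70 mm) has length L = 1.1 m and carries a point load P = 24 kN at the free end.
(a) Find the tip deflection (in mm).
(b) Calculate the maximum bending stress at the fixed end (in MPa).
(a) Tip deflection of a cantilever with an end point load: δ = P·L^3 / (3·E·I). Convert P = 24 kN = 24000 N, E = 110 GPa = 1.1 × 10¹¹ Pa.
  δ = (24000 × 1.1^3) / (3 × (1.1 × 10¹¹) × (4.53 × 10⁻⁵)) = 0.002137 m = 2.137 mm
(b) Maximum bending moment at the fixed end: M = P·L = 24000 × 1.1 = 26400 N·m. Convert y_max = 70 mm = 0.07 m.
  σ = M·y_max / I = (26400 × 0.07) / (4.53 × 10⁻⁵) = 4.079 × 10⁷ Pa = 40.79 MPa
Final answer: (a) δ = 2.137 mm, (b) σ = 40.79 MPa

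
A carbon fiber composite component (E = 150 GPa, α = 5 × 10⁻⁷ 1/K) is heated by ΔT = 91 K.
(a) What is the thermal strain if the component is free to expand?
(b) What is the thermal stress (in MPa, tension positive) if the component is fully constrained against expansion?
(a) Free thermal strain ε_th = α·ΔT = (5 × 10⁻⁷) × 91 = 4.55 × 10⁻⁵
(b) Fully constrained, the expansion is suppressed, so σ = -E·α·ΔT. Convert E = 150 GPa = 1.5 × 10¹¹ Pa.
  σ = -(1.5 × 10¹¹) × (5 × 10⁻⁷) × 91 = -6.825 × 10⁶ Pa = -6.825 MPa (compressive)
Final answer: (a) ε_th = 4.55 × 10⁻⁵, (b) σ = -6.825 MPa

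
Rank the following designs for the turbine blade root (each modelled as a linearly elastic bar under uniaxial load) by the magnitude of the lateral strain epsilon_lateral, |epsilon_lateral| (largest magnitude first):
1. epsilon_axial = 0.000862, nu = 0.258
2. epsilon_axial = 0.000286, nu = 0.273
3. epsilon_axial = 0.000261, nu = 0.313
Model: a linearly elastic bar under uniaxial load, so epsilon_lateral = -nu·epsilon_axial (SI units).
  Case 1: epsilon_lateral = -(0.258 × 0.000862) = -0.0002224
  Case 2: epsilon_lateral = -(0.273 × 0.000286) = -7.808 × 10⁻⁵
  Case 3: epsilon_lateral = -(0.313 × 0.000261) = -8.169 × 10⁻⁵
Ordering by |epsilon_lateral|: 0.0002224 (case 1) > 8.169 × 10⁻⁵ (case 3) > 7.808 × 10⁻⁵ (case 2)
Final answer: 1, 3, 2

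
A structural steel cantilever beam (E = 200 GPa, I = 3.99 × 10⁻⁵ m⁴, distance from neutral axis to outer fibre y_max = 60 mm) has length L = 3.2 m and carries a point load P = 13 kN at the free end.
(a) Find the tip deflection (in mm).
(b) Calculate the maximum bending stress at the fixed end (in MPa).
(a) Tip deflection of a cantilever with an end point load: δ = P·L^3 / (3·E·I). Convert P = 13 kN = 13000 N, E = 200 GPa = 2 × 10¹¹ Pa.
  δ = (13000 × 3.2^3) / (3 × (2 × 10¹¹) × (3.99 × 10⁻⁵)) = 0.01779 m = 17.79 mm
(b) Maximum bending moment at the fixed end: M = P·L = 13000 × 3.2 = 41600 N·m. Convert y_max = 60 mm = 0.06 m.
  σ = M·y_max / I = (41600 × 0.06) / (3.99 × 10⁻⁵) = 6.256 × 10⁷ Pa = 62.56 MPa
Final answer: (a) δ = 17.79 mm, (b) σ = 62.56 MPa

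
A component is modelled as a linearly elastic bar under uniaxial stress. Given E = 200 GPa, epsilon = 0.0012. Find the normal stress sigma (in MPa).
Model: a linearly elastic bar under uniaxial stress, so sigma = E·epsilon.
Convert to SI units:
  E = 200 GPa = 2 × 10¹¹ Pa
Substitute:
  sigma = (2 × 10¹¹) × 0.0012
  sigma = 2.4 × 10⁸ Pa
Convert: sigma = 2.4 × 10⁸ Pa = 240 MPa
Final answer: sigma = 240 MPa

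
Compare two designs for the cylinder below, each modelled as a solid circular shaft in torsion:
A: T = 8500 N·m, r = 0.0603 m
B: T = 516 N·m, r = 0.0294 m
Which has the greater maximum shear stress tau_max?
Model: a solid circular shaft in torsion, so tau_max = (2·T) / (π·r^3) (SI units).
  A: tau_max = (2 × 8500) / (π × 0.0603^3) = 2.468 × 10⁷ Pa = 24.68 MPa
  B: tau_max = (2 × 516) / (π × 0.0294^3) = 1.293 × 10⁷ Pa = 12.93 MPa
24.68 MPa > 12.93 MPa, so A is larger.
Final answer: A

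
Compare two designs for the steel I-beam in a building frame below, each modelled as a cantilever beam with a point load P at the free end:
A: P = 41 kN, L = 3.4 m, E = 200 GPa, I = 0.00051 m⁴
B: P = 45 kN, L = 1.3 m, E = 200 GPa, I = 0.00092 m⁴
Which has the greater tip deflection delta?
Model: a cantilever beam with a point load P at the free end, so delta = (P·L^3) / (3·E·I) (SI units).
  A: delta = (41000 × 3.4^3) / (3 × (2 × 10¹¹) × 0.00051) = 0.005266 m = 5.266 mm
  B: delta = (45000 × 1.3^3) / (3 × (2 × 10¹¹) × 0.00092) = 0.0001791 m = 0.1791 mm
5.266 mm > 0.1791 mm, so A is larger.
Final answer: A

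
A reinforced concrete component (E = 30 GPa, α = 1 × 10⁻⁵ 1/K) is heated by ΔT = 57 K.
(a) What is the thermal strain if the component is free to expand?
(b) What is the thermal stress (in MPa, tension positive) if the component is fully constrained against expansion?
(a) Free thermal strain ε_th = α·ΔT = (1 × 10⁻⁵) × 57 = 0.00057
(b) Fully constrained, the expansion is suppressed, so σ = -E·α·ΔT. Convert E = 30 GPa = 3 × 10¹⁰ Pa.
  σ = -(3 × 10¹⁰) × (1 × 10⁻⁵) × 57 = -1.71 × 10⁷ Pa = -17.1 MPa (compressive)
Final answer: (a) ε_th = 0.00057, (b) σ = -17.1 MPa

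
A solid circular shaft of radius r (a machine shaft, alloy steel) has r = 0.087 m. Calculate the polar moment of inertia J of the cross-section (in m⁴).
Model: a solid circular shaft of radius r, so J = (π·r^4) / 2.
Substitute:
  J = (π × 0.087^4) / 2
  J = 8.999 × 10⁻⁵ m⁴
Final answer: J = 8.999 × 10⁻⁵ m⁴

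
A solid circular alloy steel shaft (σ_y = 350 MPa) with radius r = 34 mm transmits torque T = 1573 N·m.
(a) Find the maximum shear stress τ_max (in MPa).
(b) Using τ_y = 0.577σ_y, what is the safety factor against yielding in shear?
(a) For a solid circular shaft, τ_max = T·r/J with J = π·r^4/2, i.e. τ_max = 2·T / (π·r^3). Convert r = 34 mm = 0.034 m.
  τ_max = (2 × 1573) / (π × 0.034^3) = 2.548 × 10⁷ Pa = 25.48 MPa
(b) τ_y = 0.577 × 350 = 201.95 MPa
  SF = τ_y/τ_max = 201.95 / 25.48 = 7.926
Final answer: (a) τ_max = 25.48 MPa, (b) SF = 7.926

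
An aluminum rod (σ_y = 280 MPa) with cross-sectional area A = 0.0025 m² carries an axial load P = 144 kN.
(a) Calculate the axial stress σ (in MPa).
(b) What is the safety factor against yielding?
(a) Axial stress σ = P/A. Convert P = 144 kN = 144000 N.
  σ = 144000 / 0.0025 = 5.76 × 10⁷ Pa = 57.6 MPa
(b) Safety factor SF = σ_y/σ = 280 / 57.6 = 4.861
Final answer: (a) σ = 57.6 MPa, (b) SF = 4.861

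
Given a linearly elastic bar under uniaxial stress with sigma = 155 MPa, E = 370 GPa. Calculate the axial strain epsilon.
Model: a linearly elastic bar under uniaxial stress, so epsilon = sigma / E.
Convert to SI units:
  sigma = 155 MPa = 1.55 × 10⁸ Pa
  E = 370 GPa = 3.7 × 10¹¹ Pa
Substitute:
  epsilon = (1.55 × 10⁸) / (3.7 × 10¹¹)
  epsilon = 0.0004189
Final answer: epsilon = 0.0004189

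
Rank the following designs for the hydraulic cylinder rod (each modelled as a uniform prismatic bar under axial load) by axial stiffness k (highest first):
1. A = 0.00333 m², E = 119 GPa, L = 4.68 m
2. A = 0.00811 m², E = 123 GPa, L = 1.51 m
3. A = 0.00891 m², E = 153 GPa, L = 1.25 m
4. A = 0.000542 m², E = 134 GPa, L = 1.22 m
Model: a uniform prismatic bar under axial load, so k = (A·E) / L (SI units).
  Case 1: k = (0.00333 × (1.19 × 10¹¹)) / 4.68 = 8.467 × 10⁷ N/m = 84.67 MN/m
  Case 2: k = (0.00811 × (1.23 × 10¹¹)) / 1.51 = 6.606 × 10⁸ N/m = 660.6 MN/m
  Case 3: k = (0.00891 × (1.53 × 10¹¹)) / 1.25 = 1.091 × 10⁹ N/m = 1091 MN/m
  Case 4: k = (0.000542 × (1.34 × 10¹¹)) / 1.22 = 5.953 × 10⁷ N/m = 59.53 MN/m
Ordering: 1091 MN/m (case 3) > 660.6 MN/m (case 2) > 84.67 MN/m (case 1) > 59.53 MN/m (case 4)
Final answer: 3, 2, 1, 4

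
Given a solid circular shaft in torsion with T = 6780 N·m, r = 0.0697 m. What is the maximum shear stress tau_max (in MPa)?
Model: a solid circular shaft in torsion, so tau_max = (2·T) / (π·r^3).
Substitute:
  tau_max = (2 × 6780) / (π × 0.0697^3)
  tau_max = 1.275 × 10⁷ Pa
Convert: tau_max = 1.275 × 10⁷ Pa = 12.75 MPa
Final answer: tau_max = 12.75 MPa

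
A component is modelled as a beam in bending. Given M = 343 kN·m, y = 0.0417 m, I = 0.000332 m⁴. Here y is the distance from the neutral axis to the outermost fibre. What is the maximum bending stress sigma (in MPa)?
Model: a beam in bending, so sigma = (M·y) / I.
Convert to SI units:
  M = 343 kN·m = 343000 N·m
Substitute:
  sigma = (343000 × 0.0417) / 0.000332
  sigma = 4.308 × 10⁷ Pa
Convert: sigma = 4.308 × 10⁷ Pa = 43.08 MPa
Final answer: sigma = 43.08 MPa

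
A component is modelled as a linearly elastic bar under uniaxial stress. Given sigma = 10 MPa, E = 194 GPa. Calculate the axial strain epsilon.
Model: a linearly elastic bar under uniaxial stress, so epsilon = sigma / E.
Convert to SI units:
  sigma = 10 MPa = 1 × 10⁷ Pa
  E = 194 GPa = 1.94 × 10¹¹ Pa
Substitute:
  epsilon = (1 × 10⁷) / (1.94 × 10¹¹)
  epsilon = 5.155 × 10⁻⁵
Final answer: epsilon = 5.155 × 10⁻⁵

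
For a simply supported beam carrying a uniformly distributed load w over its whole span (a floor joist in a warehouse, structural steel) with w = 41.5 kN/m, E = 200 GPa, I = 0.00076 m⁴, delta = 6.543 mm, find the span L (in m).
Model: a simply supported beam carrying a uniformly distributed load w over its whole span, so delta = (5·w·L^4) / (384·E·I).
Solve for L: L = ((384·delta·E·I) / (5·w))^(1/4).
Convert to SI units:
  w = 41.5 kN/m = 41500 N/m
  E = 200 GPa = 2 × 10¹¹ Pa
  delta = 6.543 mm = 0.006543 m
Substitute:
  L = ((384 × 0.006543 × (2 × 10¹¹) × 0.00076) / (5 × 41500))^(1/4)
  L = 6.55 m
Final answer: L = 6.55 m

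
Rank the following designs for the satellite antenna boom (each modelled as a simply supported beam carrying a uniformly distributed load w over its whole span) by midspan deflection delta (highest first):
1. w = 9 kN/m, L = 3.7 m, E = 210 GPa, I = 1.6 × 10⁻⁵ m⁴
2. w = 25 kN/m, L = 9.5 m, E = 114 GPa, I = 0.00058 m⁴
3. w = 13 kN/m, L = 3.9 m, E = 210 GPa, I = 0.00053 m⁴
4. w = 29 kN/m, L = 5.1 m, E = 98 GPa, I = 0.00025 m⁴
Model: a simply supported beam carrying a uniformly distributed load w over its whole span, so delta = (5·w·L^4) / (384·E·I) (SI units).
  Case 1: delta = (5 × 9000 × 3.7^4) / (384 × (2.1 × 10¹¹) × (1.6 × 10⁻⁵)) = 0.006537 m = 6.537 mm
  Case 2: delta = (5 × 25000 × 9.5^4) / (384 × (1.14 × 10¹¹) × 0.00058) = 0.0401 m = 40.1 mm
  Case 3: delta = (5 × 13000 × 3.9^4) / (384 × (2.1 × 10¹¹) × 0.00053) = 0.0003518 m = 0.3518 mm
  Case 4: delta = (5 × 29000 × 5.1^4) / (384 × (9.8 × 10¹⁰) × 0.00025) = 0.01043 m = 10.43 mm
Ordering: 40.1 mm (case 2) > 10.43 mm (case 4) > 6.537 mm (case 1) > 0.3518 mm (case 3)
Final answer: 2, 4, 1, 3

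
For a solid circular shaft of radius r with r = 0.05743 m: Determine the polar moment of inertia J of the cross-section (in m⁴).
Model: a solid circular shaft of radius r, so J = (π·r^4) / 2.
Substitute:
  J = (π × 0.05743^4) / 2
  J = 1.709 × 10⁻⁵ m⁴
Final answer: J = 1.709 × 10⁻⁵ m⁴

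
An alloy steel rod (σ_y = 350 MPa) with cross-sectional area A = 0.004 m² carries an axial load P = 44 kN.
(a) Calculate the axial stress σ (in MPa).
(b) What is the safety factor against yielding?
(a) Axial stress σ = P/A. Convert P = 44 kN = 44000 N.
  σ = 44000 / 0.004 = 1.1 × 10⁷ Pa = 11 MPa
(b) Safety factor SF = σ_y/σ = 350 / 11 = 31.82
Final answer: (a) σ = 11 MPa, (b) SF = 31.82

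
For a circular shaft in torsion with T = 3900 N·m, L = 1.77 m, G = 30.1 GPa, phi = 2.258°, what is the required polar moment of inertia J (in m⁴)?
Model: a circular shaft in torsion, so phi = (T·L) / (G·J).
Solve for J: J = (T·L) / (phi·G).
Convert to SI units:
  G = 30.1 GPa = 3.01 × 10¹⁰ Pa
  phi = 2.258° = 0.03941 rad
Substitute:
  J = (3900 × 1.77) / (0.03941 × (3.01 × 10¹⁰))
  J = 5.819 × 10⁻⁶ m⁴
Final answer: J = 5.819 × 10⁻⁶ m⁴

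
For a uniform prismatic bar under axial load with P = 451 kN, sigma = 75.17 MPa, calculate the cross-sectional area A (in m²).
Model: a uniform prismatic bar under axial load, so sigma = P / A.
Solve for A: A = P / sigma.
Convert to SI units:
  P = 451 kN = 451000 N
  sigma = 75.17 MPa = 7.517 × 10⁷ Pa
Substitute:
  A = 451000 / (7.517 × 10⁷)
  A = 0.006 m²
Final answer: A = 0.006 m²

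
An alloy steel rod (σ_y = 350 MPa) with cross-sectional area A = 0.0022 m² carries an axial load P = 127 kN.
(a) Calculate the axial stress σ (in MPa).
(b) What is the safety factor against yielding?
(a) Axial stress σ = P/A. Convert P = 127 kN = 127000 N.
  σ = 127000 / 0.0022 = 5.773 × 10⁷ Pa = 57.73 MPa
(b) Safety factor SF = σ_y/σ = 350 / 57.73 = 6.063
Final answer: (a) σ = 57.73 MPa, (b) SF = 6.063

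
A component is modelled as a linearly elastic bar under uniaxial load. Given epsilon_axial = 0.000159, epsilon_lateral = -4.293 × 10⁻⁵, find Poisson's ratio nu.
Model: a linearly elastic bar under uniaxial load, so epsilon_lateral = -nu·epsilon_axial.
Solve for nu: nu = -epsilon_lateral / epsilon_axial.
Substitute:
  nu = -(-4.293 × 10⁻⁵) / 0.000159
  nu = 0.27
Final answer: nu = 0.27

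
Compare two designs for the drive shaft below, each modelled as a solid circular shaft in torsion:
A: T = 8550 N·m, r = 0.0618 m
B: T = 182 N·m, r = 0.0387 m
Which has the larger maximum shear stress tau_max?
Model: a solid circular shaft in torsion, so tau_max = (2·T) / (π·r^3) (SI units).
  A: tau_max = (2 × 8550) / (π × 0.0618^3) = 2.306 × 10⁷ Pa = 23.06 MPa
  B: tau_max = (2 × 182) / (π × 0.0387^3) = 1.999 × 10⁶ Pa = 1.999 MPa
23.06 MPa > 1.999 MPa, so A is larger.
Final answer: A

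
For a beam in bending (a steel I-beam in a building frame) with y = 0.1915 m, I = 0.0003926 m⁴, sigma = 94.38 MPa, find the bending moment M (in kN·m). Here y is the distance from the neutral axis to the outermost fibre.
Model: a beam in bending, so sigma = (M·y) / I.
Solve for M: M = (sigma·I) / y.
Convert to SI units:
  sigma = 94.38 MPa = 9.438 × 10⁷ Pa
Substitute:
  M = ((9.438 × 10⁷) × 0.0003926) / 0.1915
  M = 193500 N·m
Convert: M = 193500 N·m = 193.5 kN·m
Final answer: M = 193.5 kN·m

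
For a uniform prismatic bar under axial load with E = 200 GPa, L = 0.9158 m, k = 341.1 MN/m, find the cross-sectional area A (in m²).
Model: a uniform prismatic bar under axial load, so k = (A·E) / L.
Solve for A: A = (k·L) / E.
Convert to SI units:
  E = 200 GPa = 2 × 10¹¹ Pa
  k = 341.1 MN/m = 3.411 × 10⁸ N/m
Substitute:
  A = ((3.411 × 10⁸) × 0.9158) / (2 × 10¹¹)
  A = 0.001562 m²
Final answer: A = 0.001562 m²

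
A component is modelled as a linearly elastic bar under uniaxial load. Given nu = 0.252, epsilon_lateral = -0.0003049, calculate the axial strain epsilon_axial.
Model: a linearly elastic bar under uniaxial load, so epsilon_lateral = -nu·epsilon_axial.
Solve for epsilon_axial: epsilon_axial = -epsilon_lateral / nu.
Substitute:
  epsilon_axial = -(-0.0003049) / 0.252
  epsilon_axial = 0.00121
Final answer: epsilon_axial = 0.00121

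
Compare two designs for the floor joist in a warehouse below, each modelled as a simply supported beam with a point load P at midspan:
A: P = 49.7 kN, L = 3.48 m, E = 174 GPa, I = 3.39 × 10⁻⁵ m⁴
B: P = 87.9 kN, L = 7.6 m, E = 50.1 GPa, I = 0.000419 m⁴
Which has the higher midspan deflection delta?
Model: a simply supported beam with a point load P at midspan, so delta = (P·L^3) / (48·E·I) (SI units).
  A: delta = (49700 × 3.48^3) / (48 × (1.74 × 10¹¹) × (3.39 × 10⁻⁵)) = 0.007398 m = 7.398 mm
  B: delta = (87900 × 7.6^3) / (48 × (5.01 × 10¹⁰) × 0.000419) = 0.03829 m = 38.29 mm
38.29 mm > 7.398 mm, so B is larger.
Final answer: B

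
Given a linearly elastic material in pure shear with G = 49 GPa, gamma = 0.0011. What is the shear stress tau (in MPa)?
Model: a linearly elastic material in pure shear, so tau = G·gamma.
Convert to SI units:
  G = 49 GPa = 4.9 × 10¹⁰ Pa
Substitute:
  tau = (4.9 × 10¹⁰) × 0.0011
  tau = 5.39 × 10⁷ Pa
Convert: tau = 5.39 × 10⁷ Pa = 53.9 MPa
Final answer: tau = 53.9 MPa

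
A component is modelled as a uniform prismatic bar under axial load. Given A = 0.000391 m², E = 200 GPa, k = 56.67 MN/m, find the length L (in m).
Model: a uniform prismatic bar under axial load, so k = (A·E) / L.
Solve for L: L = (A·E) / k.
Convert to SI units:
  E = 200 GPa = 2 × 10¹¹ Pa
  k = 56.67 MN/m = 5.667 × 10⁷ N/m
Substitute:
  L = (0.000391 × (2 × 10¹¹)) / (5.667 × 10⁷)
  L = 1.38 m
Final answer: L = 1.38 m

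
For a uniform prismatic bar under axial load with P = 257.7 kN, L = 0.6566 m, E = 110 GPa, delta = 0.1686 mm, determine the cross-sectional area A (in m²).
Model: a uniform prismatic bar under axial load, so delta = (P·L) / (A·E).
Solve for A: A = (P·L) / (delta·E).
Convert to SI units:
  P = 257.7 kN = 257700 N
  E = 110 GPa = 1.1 × 10¹¹ Pa
  delta = 0.1686 mm = 0.0001686 m
Substitute:
  A = (257700 × 0.6566) / (0.0001686 × (1.1 × 10¹¹))
  A = 0.009124 m²
Final answer: A = 0.009124 m²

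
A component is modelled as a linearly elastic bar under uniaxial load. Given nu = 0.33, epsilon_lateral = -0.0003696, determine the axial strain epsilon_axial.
Model: a linearly elastic bar under uniaxial load, so epsilon_lateral = -nu·epsilon_axial.
Solve for epsilon_axial: epsilon_axial = -epsilon_lateral / nu.
Substitute:
  epsilon_axial = -(-0.0003696) / 0.33
  epsilon_axial = 0.00112
Final answer: epsilon_axial = 0.00112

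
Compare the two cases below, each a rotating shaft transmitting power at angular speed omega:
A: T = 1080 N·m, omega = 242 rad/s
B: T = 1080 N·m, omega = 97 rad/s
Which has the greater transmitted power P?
Model: a rotating shaft transmitting power at angular speed omega, so P = T·omega (SI units).
  A: P = 1080 × 242 = 261400 W = 261.4 kW
  B: P = 1080 × 97 = 104800 W = 104.8 kW
261.4 kW > 104.8 kW, so A is larger.
Final answer: A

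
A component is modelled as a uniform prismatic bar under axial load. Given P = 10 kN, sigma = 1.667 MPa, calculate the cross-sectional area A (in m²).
Model: a uniform prismatic bar under axial load, so sigma = P / A.
Solve for A: A = P / sigma.
Convert to SI units:
  P = 10 kN = 10000 N
  sigma = 1.667 MPa = 1.667 × 10⁶ Pa
Substitute:
  A = 10000 / (1.667 × 10⁶)
  A = 0.005999 m²
Final answer: A = 0.005999 m²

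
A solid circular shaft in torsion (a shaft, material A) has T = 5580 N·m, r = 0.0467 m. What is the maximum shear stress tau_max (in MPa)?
Model: a solid circular shaft in torsion, so tau_max = (2·T) / (π·r^3).
Substitute:
  tau_max = (2 × 5580) / (π × 0.0467^3)
  tau_max = 3.488 × 10⁷ Pa
Convert: tau_max = 3.488 × 10⁷ Pa = 34.88 MPa
Final answer: tau_max = 34.88 MPa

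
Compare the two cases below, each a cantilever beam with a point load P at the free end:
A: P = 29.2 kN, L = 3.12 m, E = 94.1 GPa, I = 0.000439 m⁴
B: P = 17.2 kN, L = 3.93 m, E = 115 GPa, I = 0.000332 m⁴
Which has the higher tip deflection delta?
Model: a cantilever beam with a point load P at the free end, so delta = (P·L^3) / (3·E·I) (SI units).
  A: delta = (29200 × 3.12^3) / (3 × (9.41 × 10¹⁰) × 0.000439) = 0.007156 m = 7.156 mm
  B: delta = (17200 × 3.93^3) / (3 × (1.15 × 10¹¹) × 0.000332) = 0.009115 m = 9.115 mm
9.115 mm > 7.156 mm, so B is larger.
Final answer: B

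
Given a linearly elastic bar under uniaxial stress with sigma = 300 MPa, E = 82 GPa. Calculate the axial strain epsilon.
Model: a linearly elastic bar under uniaxial stress, so epsilon = sigma / E.
Convert to SI units:
  sigma = 300 MPa = 3 × 10⁸ Pa
  E = 82 GPa = 8.2 × 10¹⁰ Pa
Substitute:
  epsilon = (3 × 10⁸) / (8.2 × 10¹⁰)
  epsilon = 0.003659
Final answer: epsilon = 0.003659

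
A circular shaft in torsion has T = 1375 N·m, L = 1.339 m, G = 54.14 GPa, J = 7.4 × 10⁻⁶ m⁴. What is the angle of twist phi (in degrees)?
Model: a circular shaft in torsion, so phi = (T·L) / (G·J).
Convert to SI units:
  G = 54.14 GPa = 5.414 × 10¹⁰ Pa
Substitute:
  phi = (1375 × 1.339) / ((5.414 × 10¹⁰) × (7.4 × 10⁻⁶))
  phi = 0.004596 rad
Convert to degrees: phi = 0.004596 × 180/π = 0.2633°
Final answer: phi = 0.2633°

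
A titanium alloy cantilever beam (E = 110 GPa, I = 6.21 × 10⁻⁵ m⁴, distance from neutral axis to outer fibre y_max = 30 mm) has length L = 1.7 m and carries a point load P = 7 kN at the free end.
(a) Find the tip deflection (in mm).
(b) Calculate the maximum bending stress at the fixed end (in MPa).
(a) Tip deflection of a cantilever with an end point load: δ = P·L^3 / (3·E·I). Convert P = 7 kN = 7000 N, E = 110 GPa = 1.1 × 10¹¹ Pa.
  δ = (7000 × 1.7^3) / (3 × (1.1 × 10¹¹) × (6.21 × 10⁻⁵)) = 0.001678 m = 1.678 mm
(b) Maximum bending moment at the fixed end: M = P·L = 7000 × 1.7 = 11900 N·m. Convert y_max = 30 mm = 0.03 m.
  σ = M·y_max / I = (11900 × 0.03) / (6.21 × 10⁻⁵) = 5.749 × 10⁶ Pa = 5.749 MPa
Final answer: (a) δ = 1.678 mm, (b) σ = 5.749 MPa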